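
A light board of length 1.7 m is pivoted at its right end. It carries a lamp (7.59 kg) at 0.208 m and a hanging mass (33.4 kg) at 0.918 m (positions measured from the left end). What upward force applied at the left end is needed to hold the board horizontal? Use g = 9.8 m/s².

F ≈ 216 N

About the right end:
Lamp: 7.59 × 9.8 = 74.38 N down at 0.208 m → arm 1.492 m, τ = 74.38 × 1.492 = 111 N·m counterclockwise.
Hanging mass: 33.4 × 9.8 = 327.3 N down at 0.918 m → arm 0.782 m, τ = 327.3 × 0.782 = 255.9 N·m counterclockwise.
Net moment of the loads = 366.9 N·m counterclockwise.
The upward force F acts at the left end, arm 1.7 m, giving F × 1.7 clockwise.
Setting net torque to zero: F × 1.7 = 366.9 → F = 366.9 / 1.7 = 216 N.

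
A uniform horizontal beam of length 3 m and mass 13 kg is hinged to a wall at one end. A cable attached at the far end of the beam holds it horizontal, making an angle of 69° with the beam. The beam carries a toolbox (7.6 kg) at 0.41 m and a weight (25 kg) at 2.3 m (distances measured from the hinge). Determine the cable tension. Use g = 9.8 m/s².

T ≈ 280 N

Choose the hinge as the axis so the unknown hinge reaction has zero arm there.
Beam weight: 13 × 9.8 = 127.4 N down at 1.5 m → arm 1.5 m, τ = 127.4 × 1.5 = 191.1 N·m clockwise.
Toolbox: 7.6 × 9.8 = 74.48 N down at 0.41 m → arm 0.41 m, τ = 74.48 × 0.41 = 30.54 N·m clockwise.
Weight: 25 × 9.8 = 245 N down at 2.3 m → arm 2.3 m, τ = 245 × 2.3 = 563.5 N·m clockwise.
Total clockwise load moment = 785.1 N·m.
The cable tension T acts at 3 m; only its component perpendicular to the beam, T sinθ, produces torque. sin 69° = 0.9336.
Balancing moments: T × 3 × 0.9336 = 785.1, giving T = 785.1 / 2.801 = 280 N.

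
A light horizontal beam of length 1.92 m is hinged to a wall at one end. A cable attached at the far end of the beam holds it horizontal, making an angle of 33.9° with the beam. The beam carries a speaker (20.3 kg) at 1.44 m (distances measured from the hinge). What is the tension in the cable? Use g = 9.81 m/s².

T ≈ 268 N

About the hinge:
Speaker: 20.3 × 9.81 = 199.1 N down at 1.44 m → arm 1.44 m, τ = 199.1 × 1.44 = 286.7 N·m clockwise.
Total clockwise load moment = 286.7 N·m.
The cable tension T acts at 1.92 m; only its component perpendicular to the beam, T sinθ, produces torque. sin 33.9° = 0.5577.
Setting net torque to zero: T × 1.92 × 0.5577 = 286.7 → T = 286.7 / 1.071 = 268 N.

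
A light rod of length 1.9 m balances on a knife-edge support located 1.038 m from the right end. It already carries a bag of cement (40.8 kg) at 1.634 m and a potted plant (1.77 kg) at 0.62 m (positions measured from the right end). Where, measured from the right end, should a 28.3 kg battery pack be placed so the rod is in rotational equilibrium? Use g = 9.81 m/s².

Choose the knife-edge support (at 1.038 m from the right end) as the axis so the support reaction has zero arm there.
Bag of cement: 40.8 × 9.81 = 400.2 N down at 1.634 m → arm 0.596 m, τ = 400.2 × 0.596 = 238.5 N·m counterclockwise.
Potted plant: 1.77 × 9.81 = 17.36 N down at 0.62 m → arm 0.418 m, τ = 17.36 × 0.418 = 7.256 N·m clockwise.
Net moment of existing loads = 231.2 N·m counterclockwise.
The battery pack weighs 28.3 × 9.81 = 277.6 N and must supply an equal clockwise moment, so its lever arm about the knife-edge support is 231.2 / 277.6 = 0.833 m.
That puts it at 1.038 − 0.833 = 0.205 m from the right end.

x ≈ 0.205 m from the right end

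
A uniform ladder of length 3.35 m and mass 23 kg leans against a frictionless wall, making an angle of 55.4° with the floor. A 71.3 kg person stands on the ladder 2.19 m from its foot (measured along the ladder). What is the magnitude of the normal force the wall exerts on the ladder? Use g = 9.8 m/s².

About the foot of the ladder:
Ladder weight 23×9.8 = 225.4 N acts at 1.675 m along the ladder; its horizontal arm is 1.675·cos55.4° = 0.9511 m → τ = 214.4 N·m clockwise.
Person: 71.3×9.8 = 698.7 N at 2.19 m → arm 1.244 m → τ = 869.2 N·m clockwise.
Wall normal N acts horizontally at the top; its moment arm is the height L sinθ = 3.35·sin55.4° = 2.758 m, counterclockwise.
Setting net torque to zero: N × 2.758 = 1084 → N = 393 N.

N_wall ≈ 393 N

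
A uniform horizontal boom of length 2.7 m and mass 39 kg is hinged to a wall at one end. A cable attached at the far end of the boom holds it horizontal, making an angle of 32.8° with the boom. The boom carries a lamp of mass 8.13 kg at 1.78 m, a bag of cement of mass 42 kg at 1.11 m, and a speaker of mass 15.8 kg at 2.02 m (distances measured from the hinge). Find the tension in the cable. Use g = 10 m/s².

Choose the hinge as the axis so the unknown hinge reaction has zero arm there.
Beam weight: 39 × 10 = 390 N down at 1.35 m → arm 1.35 m, τ = 390 × 1.35 = 526.5 N·m clockwise.
Lamp: 8.13 × 10 = 81.3 N down at 1.78 m → arm 1.78 m, τ = 81.3 × 1.78 = 144.7 N·m clockwise.
Bag of cement: 42 × 10 = 420 N down at 1.11 m → arm 1.11 m, τ = 420 × 1.11 = 466.2 N·m clockwise.
Speaker: 15.8 × 10 = 158 N down at 2.02 m → arm 2.02 m, τ = 158 × 2.02 = 319.2 N·m clockwise.
Total clockwise load moment = 1457 N·m.
The cable tension T acts at 2.7 m; only its component perpendicular to the boom, T sinθ, produces torque. sin 32.8° = 0.5417.
For rotational equilibrium, T × 2.7 × 0.5417 = 1457, so T = 1457 / 1.463 = 996 N.

T ≈ 996 N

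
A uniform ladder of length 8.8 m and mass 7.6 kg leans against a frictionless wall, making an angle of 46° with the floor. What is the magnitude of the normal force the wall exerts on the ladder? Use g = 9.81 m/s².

About the foot of the ladder:
Ladder weight 7.6×9.81 = 74.56 N acts at 4.4 m along the ladder; its horizontal arm is 4.4·cos46° = 3.056 m → τ = 227.9 N·m clockwise.
Wall normal N acts horizontally at the top; its moment arm is the height L sinθ = 8.8·sin46° = 6.33 m, counterclockwise.
Setting net torque to zero: N × 6.33 = 227.9 → N = 36 N.

N_wall ≈ 36 N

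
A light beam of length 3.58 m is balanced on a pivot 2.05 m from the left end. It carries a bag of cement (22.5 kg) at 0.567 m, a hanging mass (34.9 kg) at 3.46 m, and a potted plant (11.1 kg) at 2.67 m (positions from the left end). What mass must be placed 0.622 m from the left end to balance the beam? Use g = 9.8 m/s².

Take moments about the pivot (at 2.05 m from the left end).
Bag of cement: 22.5 × 9.8 = 220.5 N down at 0.567 m → arm 1.483 m, τ = 220.5 × 1.483 = 327 N·m counterclockwise.
Hanging mass: 34.9 × 9.8 = 342 N down at 3.46 m → arm 1.41 m, τ = 342 × 1.41 = 482.2 N·m clockwise.
Potted plant: 11.1 × 9.8 = 108.8 N down at 2.67 m → arm 0.62 m, τ = 108.8 × 0.62 = 67.46 N·m clockwise.
Net moment of known loads = 222.7 N·m clockwise.
An unknown mass m at 0.622 m has arm 1.428 m; its moment is m·g·1.428 counterclockwise.
Setting net torque to zero: m × 9.8 × 1.428 = 222.7 → m = 222.7 / (9.8 × 1.428) = 15.9 kg.

m ≈ 15.9 kg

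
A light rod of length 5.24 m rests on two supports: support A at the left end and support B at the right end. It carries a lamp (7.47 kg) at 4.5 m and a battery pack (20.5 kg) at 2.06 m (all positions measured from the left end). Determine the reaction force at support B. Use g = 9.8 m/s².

Taking torques about support A:
Lamp: 7.47 × 9.8 = 73.21 N down at 4.5 m → arm 4.5 m, τ = 73.21 × 4.5 = 329.4 N·m clockwise.
Battery pack: 20.5 × 9.8 = 200.9 N down at 2.06 m → arm 2.06 m, τ = 200.9 × 2.06 = 413.9 N·m clockwise.
Net load moment about support A = 743.3 N·m clockwise.
Reaction R at support B is upward at 5.24 m, arm 5.24 m → moment R × 5.24 counterclockwise.
Στ = 0 ⇒ R × 5.24 = 743.3 ⇒ R = 142 N.

R_B ≈ 142 N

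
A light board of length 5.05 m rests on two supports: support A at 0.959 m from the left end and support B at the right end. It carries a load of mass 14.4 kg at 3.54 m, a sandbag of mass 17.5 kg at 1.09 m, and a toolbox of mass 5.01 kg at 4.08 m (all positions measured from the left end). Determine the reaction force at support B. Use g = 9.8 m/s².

R_B ≈ 132 N

About support A:
Load: 14.4 × 9.8 = 141.1 N down at 3.54 m → arm 2.581 m, τ = 141.1 × 2.581 = 364.2 N·m clockwise.
Sandbag: 17.5 × 9.8 = 171.5 N down at 1.09 m → arm 0.131 m, τ = 171.5 × 0.131 = 22.47 N·m clockwise.
Toolbox: 5.01 × 9.8 = 49.1 N down at 4.08 m → arm 3.121 m, τ = 49.1 × 3.121 = 153.2 N·m clockwise.
Net load moment about support A = 539.9 N·m clockwise.
Reaction R at support B is upward at 5.05 m, arm 4.091 m → moment R × 4.091 counterclockwise.
For rotational equilibrium, R × 4.091 = 539.9, so R = 132 N.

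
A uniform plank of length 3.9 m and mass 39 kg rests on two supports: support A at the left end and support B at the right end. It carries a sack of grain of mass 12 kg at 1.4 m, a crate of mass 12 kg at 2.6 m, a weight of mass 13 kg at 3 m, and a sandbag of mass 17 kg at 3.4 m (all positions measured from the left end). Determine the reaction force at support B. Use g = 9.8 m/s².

R_B ≈ 555 N

Take moments about support A.
Beam weight: 39 × 9.8 = 382.2 N down at 1.95 m → arm 1.95 m, τ = 382.2 × 1.95 = 745.3 N·m clockwise.
Sack of grain: 12 × 9.8 = 117.6 N down at 1.4 m → arm 1.4 m, τ = 117.6 × 1.4 = 164.6 N·m clockwise.
Crate: 12 × 9.8 = 117.6 N down at 2.6 m → arm 2.6 m, τ = 117.6 × 2.6 = 305.8 N·m clockwise.
Weight: 13 × 9.8 = 127.4 N down at 3 m → arm 3 m, τ = 127.4 × 3 = 382.2 N·m clockwise.
Sandbag: 17 × 9.8 = 166.6 N down at 3.4 m → arm 3.4 m, τ = 166.6 × 3.4 = 566.4 N·m clockwise.
Net load moment about support A = 2164 N·m clockwise.
Reaction R at support B is upward at 3.9 m, arm 3.9 m → moment R × 3.9 counterclockwise.
Στ = 0 ⇒ R × 3.9 = 2164 ⇒ R = 555 N.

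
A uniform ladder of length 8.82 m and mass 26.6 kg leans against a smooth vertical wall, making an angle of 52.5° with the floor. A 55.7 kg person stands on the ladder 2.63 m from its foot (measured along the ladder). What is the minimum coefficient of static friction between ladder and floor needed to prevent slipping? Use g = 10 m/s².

μ_min ≈ 0.279

Take moments about the foot of the ladder.
Ladder weight 26.6×10 = 266 N acts at 4.41 m along the ladder; its horizontal arm is 4.41·cos52.5° = 2.685 m → τ = 714.2 N·m clockwise.
Person: 55.7×10 = 557 N at 2.63 m → arm 1.601 m → τ = 891.8 N·m clockwise.
Wall normal N acts horizontally at the top; its moment arm is the height L sinθ = 8.82·sin52.5° = 6.997 m, counterclockwise.
Setting net torque to zero: N × 6.997 = 1606 → N = 229.5 N.
ΣFx = 0 ⇒ f = N_wall = 229.5 N. ΣFy = 0 ⇒ N_floor = 823 N.
μ_min = f / N_floor = 229.5 / 823 = 0.279.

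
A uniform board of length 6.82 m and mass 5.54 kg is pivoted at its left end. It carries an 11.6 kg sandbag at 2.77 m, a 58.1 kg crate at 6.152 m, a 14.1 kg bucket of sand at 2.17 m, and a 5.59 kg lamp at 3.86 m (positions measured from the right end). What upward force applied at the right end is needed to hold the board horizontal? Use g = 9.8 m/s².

F ≈ 268 N

Sum moments about the left end (the unknown pivot reaction has zero arm there).
Beam weight: 5.54 × 9.8 = 54.29 N down at 3.41 m → arm 3.41 m, τ = 54.29 × 3.41 = 185.1 N·m clockwise.
Sandbag: 11.6 × 9.8 = 113.7 N down at 2.77 m → arm 4.05 m, τ = 113.7 × 4.05 = 460.5 N·m clockwise.
Crate: 58.1 × 9.8 = 569.4 N down at 6.152 m → arm 0.668 m, τ = 569.4 × 0.668 = 380.4 N·m clockwise.
Bucket of sand: 14.1 × 9.8 = 138.2 N down at 2.17 m → arm 4.65 m, τ = 138.2 × 4.65 = 642.6 N·m clockwise.
Lamp: 5.59 × 9.8 = 54.78 N down at 3.86 m → arm 2.96 m, τ = 54.78 × 2.96 = 162.1 N·m clockwise.
Net moment of the loads = 1831 N·m clockwise.
The upward force F acts at the right end, arm 6.82 m, giving F × 6.82 counterclockwise.
Στ = 0 ⇒ F × 6.82 = 1831 ⇒ F = 1831 / 6.82 = 268 N.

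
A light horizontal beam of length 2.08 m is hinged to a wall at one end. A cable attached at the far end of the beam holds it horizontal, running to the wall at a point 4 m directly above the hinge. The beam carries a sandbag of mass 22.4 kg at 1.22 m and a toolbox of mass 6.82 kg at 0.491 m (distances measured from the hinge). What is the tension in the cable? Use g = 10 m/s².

T ≈ 166 N

Taking torques about the hinge:
Sandbag: 22.4 × 10 = 224 N down at 1.22 m → arm 1.22 m, τ = 224 × 1.22 = 273.3 N·m clockwise.
Toolbox: 6.82 × 10 = 68.2 N down at 0.491 m → arm 0.491 m, τ = 68.2 × 0.491 = 33.49 N·m clockwise.
Total clockwise load moment = 306.8 N·m.
The cable tension T acts at 2.08 m; only its component perpendicular to the beam, T sinθ, produces torque. sinθ = h/√(h²+d²) = 4/√(4²+2.08²) = 0.8872.
Setting net torque to zero: T × 2.08 × 0.8872 = 306.8 → T = 306.8 / 1.845 = 166 N.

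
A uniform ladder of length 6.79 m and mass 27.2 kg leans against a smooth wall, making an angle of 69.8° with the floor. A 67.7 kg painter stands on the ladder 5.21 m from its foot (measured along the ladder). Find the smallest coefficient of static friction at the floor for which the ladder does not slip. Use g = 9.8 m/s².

Choose the foot of the ladder as the axis so the floor normal and friction both act there and drop out.
Ladder weight 27.2×9.8 = 266.6 N acts at 3.395 m along the ladder; its horizontal arm is 3.395·cos69.8° = 1.172 m → τ = 312.5 N·m clockwise.
Painter: 67.7×9.8 = 663.5 N at 5.21 m → arm 1.799 m → τ = 1194 N·m clockwise.
Wall normal N acts horizontally at the top; its moment arm is the height L sinθ = 6.79·sin69.8° = 6.372 m, counterclockwise.
Στ = 0 ⇒ N × 6.372 = 1506 ⇒ N = 236.3 N.
ΣFx = 0 ⇒ f = N_wall = 236.3 N. ΣFy = 0 ⇒ N_floor = 930.1 N.
μ_min = f / N_floor = 236.3 / 930.1 = 0.254.

μ_min ≈ 0.254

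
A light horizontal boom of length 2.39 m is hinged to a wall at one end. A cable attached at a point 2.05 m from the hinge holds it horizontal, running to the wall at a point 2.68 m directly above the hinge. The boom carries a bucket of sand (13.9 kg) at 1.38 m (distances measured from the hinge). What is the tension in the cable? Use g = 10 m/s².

About the hinge:
Bucket of sand: 13.9 × 10 = 139 N down at 1.38 m → arm 1.38 m, τ = 139 × 1.38 = 191.8 N·m clockwise.
Total clockwise load moment = 191.8 N·m.
The cable tension T acts at 2.05 m; only its component perpendicular to the boom, T sinθ, produces torque. sinθ = h/√(h²+d²) = 2.68/√(2.68²+2.05²) = 0.7943.
Στ = 0 ⇒ T × 2.05 × 0.7943 = 191.8 ⇒ T = 191.8 / 1.628 = 118 N.

T ≈ 118 N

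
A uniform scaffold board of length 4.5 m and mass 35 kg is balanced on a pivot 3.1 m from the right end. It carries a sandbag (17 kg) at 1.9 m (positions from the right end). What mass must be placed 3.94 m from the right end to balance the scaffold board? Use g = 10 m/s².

m ≈ 59.7 kg

Choose the pivot (at 3.1 m from the right end) as the axis so the support reaction has zero arm there.
Beam weight: 35 × 10 = 350 N down at 2.25 m → arm 0.85 m, τ = 350 × 0.85 = 297.5 N·m clockwise.
Sandbag: 17 × 10 = 170 N down at 1.9 m → arm 1.2 m, τ = 170 × 1.2 = 204 N·m clockwise.
Net moment of known loads = 501.5 N·m clockwise.
An unknown mass m at 3.94 m has arm 0.84 m; its moment is m·g·0.84 counterclockwise.
Setting net torque to zero: m × 10 × 0.84 = 501.5 → m = 501.5 / (10 × 0.84) = 59.7 kg.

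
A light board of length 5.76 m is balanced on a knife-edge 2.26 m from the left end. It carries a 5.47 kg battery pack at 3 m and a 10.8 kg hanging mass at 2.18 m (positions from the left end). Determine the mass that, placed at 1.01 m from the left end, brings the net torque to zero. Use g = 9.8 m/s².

Take moments about the knife-edge (at 2.26 m from the left end).
Battery pack: 5.47 × 9.8 = 53.61 N down at 3 m → arm 0.74 m, τ = 53.61 × 0.74 = 39.67 N·m clockwise.
Hanging mass: 10.8 × 9.8 = 105.8 N down at 2.18 m → arm 0.08 m, τ = 105.8 × 0.08 = 8.464 N·m counterclockwise.
Net moment of known loads = 31.21 N·m clockwise.
An unknown mass m at 1.01 m has arm 1.25 m; its moment is m·g·1.25 counterclockwise.
Στ = 0 ⇒ m × 9.8 × 1.25 = 31.21 ⇒ m = 31.21 / (9.8 × 1.25) = 2.55 kg.

m ≈ 2.55 kg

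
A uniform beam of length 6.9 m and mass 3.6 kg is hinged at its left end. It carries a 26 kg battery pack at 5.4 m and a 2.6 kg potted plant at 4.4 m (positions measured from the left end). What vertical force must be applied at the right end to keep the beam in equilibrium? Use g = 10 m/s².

About the left end:
Beam weight: 3.6 × 10 = 36 N down at 3.45 m → arm 3.45 m, τ = 36 × 3.45 = 124.2 N·m clockwise.
Battery pack: 26 × 10 = 260 N down at 5.4 m → arm 5.4 m, τ = 260 × 5.4 = 1404 N·m clockwise.
Potted plant: 2.6 × 10 = 26 N down at 4.4 m → arm 4.4 m, τ = 26 × 4.4 = 114.4 N·m clockwise.
Net moment of the loads = 1643 N·m clockwise.
The upward force F acts at the right end, arm 6.9 m, giving F × 6.9 counterclockwise.
Balancing moments: F × 6.9 = 1643, giving F = 1643 / 6.9 = 238 N.

F ≈ 238 N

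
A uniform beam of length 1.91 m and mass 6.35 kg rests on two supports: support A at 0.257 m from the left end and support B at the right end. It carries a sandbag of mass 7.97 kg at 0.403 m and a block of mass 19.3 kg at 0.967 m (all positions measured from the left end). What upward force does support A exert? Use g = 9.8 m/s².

R_A ≈ 215 N

Taking torques about support B:
Beam weight: 6.35 × 9.8 = 62.23 N down at 0.955 m → arm 0.955 m, τ = 62.23 × 0.955 = 59.43 N·m counterclockwise.
Sandbag: 7.97 × 9.8 = 78.11 N down at 0.403 m → arm 1.507 m, τ = 78.11 × 1.507 = 117.7 N·m counterclockwise.
Block: 19.3 × 9.8 = 189.1 N down at 0.967 m → arm 0.943 m, τ = 189.1 × 0.943 = 178.3 N·m counterclockwise.
Net load moment about support B = 355.4 N·m counterclockwise.
Reaction R at support A is upward at 0.257 m, arm 1.653 m → moment R × 1.653 clockwise.
Setting net torque to zero: R × 1.653 = 355.4 → R = 215 N.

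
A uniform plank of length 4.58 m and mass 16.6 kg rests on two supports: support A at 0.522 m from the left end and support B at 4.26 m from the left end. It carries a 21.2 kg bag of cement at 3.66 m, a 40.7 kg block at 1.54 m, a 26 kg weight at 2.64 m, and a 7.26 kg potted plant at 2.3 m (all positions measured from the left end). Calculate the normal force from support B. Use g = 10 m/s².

Sum moments about support A (its reaction then has zero moment arm).
Beam weight: 16.6 × 10 = 166 N down at 2.29 m → arm 1.768 m, τ = 166 × 1.768 = 293.5 N·m clockwise.
Bag of cement: 21.2 × 10 = 212 N down at 3.66 m → arm 3.138 m, τ = 212 × 3.138 = 665.3 N·m clockwise.
Block: 40.7 × 10 = 407 N down at 1.54 m → arm 1.018 m, τ = 407 × 1.018 = 414.3 N·m clockwise.
Weight: 26 × 10 = 260 N down at 2.64 m → arm 2.118 m, τ = 260 × 2.118 = 550.7 N·m clockwise.
Potted plant: 7.26 × 10 = 72.6 N down at 2.3 m → arm 1.778 m, τ = 72.6 × 1.778 = 129.1 N·m clockwise.
Net load moment about support A = 2053 N·m clockwise.
Reaction R at support B is upward at 4.26 m, arm 3.738 m → moment R × 3.738 counterclockwise.
Setting net torque to zero: R × 3.738 = 2053 → R = 549 N.

R_B ≈ 549 N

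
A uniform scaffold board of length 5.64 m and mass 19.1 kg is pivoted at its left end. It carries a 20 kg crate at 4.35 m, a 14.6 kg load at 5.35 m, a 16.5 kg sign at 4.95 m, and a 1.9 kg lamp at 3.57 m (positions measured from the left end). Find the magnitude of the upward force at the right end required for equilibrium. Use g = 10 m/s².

F ≈ 545 N

About the left end:
Beam weight: 19.1 × 10 = 191 N down at 2.82 m → arm 2.82 m, τ = 191 × 2.82 = 538.6 N·m clockwise.
Crate: 20 × 10 = 200 N down at 4.35 m → arm 4.35 m, τ = 200 × 4.35 = 870 N·m clockwise.
Load: 14.6 × 10 = 146 N down at 5.35 m → arm 5.35 m, τ = 146 × 5.35 = 781.1 N·m clockwise.
Sign: 16.5 × 10 = 165 N down at 4.95 m → arm 4.95 m, τ = 165 × 4.95 = 816.8 N·m clockwise.
Lamp: 1.9 × 10 = 19 N down at 3.57 m → arm 3.57 m, τ = 19 × 3.57 = 67.83 N·m clockwise.
Net moment of the loads = 3074 N·m clockwise.
The upward force F acts at the right end, arm 5.64 m, giving F × 5.64 counterclockwise.
Balancing moments: F × 5.64 = 3074, giving F = 3074 / 5.64 = 545 N.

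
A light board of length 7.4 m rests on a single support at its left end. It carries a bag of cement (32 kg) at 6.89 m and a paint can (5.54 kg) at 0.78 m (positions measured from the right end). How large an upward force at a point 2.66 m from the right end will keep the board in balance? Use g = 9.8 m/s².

F ≈ 110 N

Taking torques about the left end:
Bag of cement: 32 × 9.8 = 313.6 N down at 6.89 m → arm 0.51 m, τ = 313.6 × 0.51 = 159.9 N·m clockwise.
Paint can: 5.54 × 9.8 = 54.29 N down at 0.78 m → arm 6.62 m, τ = 54.29 × 6.62 = 359.4 N·m clockwise.
Net moment of the loads = 519.3 N·m clockwise.
The upward force F acts at a point 2.66 m from the right end, arm 4.74 m, giving F × 4.74 counterclockwise.
For rotational equilibrium, F × 4.74 = 519.3, so F = 519.3 / 4.74 = 110 N.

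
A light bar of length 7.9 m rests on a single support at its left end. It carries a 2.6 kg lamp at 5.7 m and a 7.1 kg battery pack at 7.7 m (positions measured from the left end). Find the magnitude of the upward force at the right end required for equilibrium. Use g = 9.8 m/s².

F ≈ 86.2 N

About the left end:
Lamp: 2.6 × 9.8 = 25.48 N down at 5.7 m → arm 5.7 m, τ = 25.48 × 5.7 = 145.2 N·m clockwise.
Battery pack: 7.1 × 9.8 = 69.58 N down at 7.7 m → arm 7.7 m, τ = 69.58 × 7.7 = 535.8 N·m clockwise.
Net moment of the loads = 681 N·m clockwise.
The upward force F acts at the right end, arm 7.9 m, giving F × 7.9 counterclockwise.
For rotational equilibrium, F × 7.9 = 681, so F = 681 / 7.9 = 86.2 N.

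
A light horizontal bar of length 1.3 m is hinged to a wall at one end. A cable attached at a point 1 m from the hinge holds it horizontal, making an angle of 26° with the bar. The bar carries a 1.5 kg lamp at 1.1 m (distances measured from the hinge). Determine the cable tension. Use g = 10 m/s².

T ≈ 37.6 N

Take moments about the hinge.
Lamp: 1.5 × 10 = 15 N down at 1.1 m → arm 1.1 m, τ = 15 × 1.1 = 16.5 N·m clockwise.
Total clockwise load moment = 16.5 N·m.
The cable tension T acts at 1 m; only its component perpendicular to the bar, T sinθ, produces torque. sin 26° = 0.4384.
Balancing moments: T × 1 × 0.4384 = 16.5, giving T = 16.5 / 0.4384 = 37.6 N.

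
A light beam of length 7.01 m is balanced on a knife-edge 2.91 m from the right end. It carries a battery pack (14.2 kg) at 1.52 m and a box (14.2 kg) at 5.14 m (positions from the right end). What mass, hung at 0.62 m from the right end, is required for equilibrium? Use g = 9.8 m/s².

Taking torques about the knife-edge (at 2.91 m from the right end):
Battery pack: 14.2 × 9.8 = 139.2 N down at 1.52 m → arm 1.39 m, τ = 139.2 × 1.39 = 193.5 N·m clockwise.
Box: 14.2 × 9.8 = 139.2 N down at 5.14 m → arm 2.23 m, τ = 139.2 × 2.23 = 310.4 N·m counterclockwise.
Net moment of known loads = 116.9 N·m counterclockwise.
An unknown mass m at 0.62 m has arm 2.29 m; its moment is m·g·2.29 clockwise.
Balancing moments: m × 9.8 × 2.29 = 116.9, giving m = 116.9 / (9.8 × 2.29) = 5.21 kg.

m ≈ 5.21 kg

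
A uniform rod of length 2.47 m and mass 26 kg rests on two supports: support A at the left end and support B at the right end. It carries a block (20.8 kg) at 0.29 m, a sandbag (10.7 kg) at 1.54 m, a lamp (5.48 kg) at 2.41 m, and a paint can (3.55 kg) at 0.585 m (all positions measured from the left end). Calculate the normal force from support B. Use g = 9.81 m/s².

Take moments about support A.
Beam weight: 26 × 9.81 = 255.1 N down at 1.235 m → arm 1.235 m, τ = 255.1 × 1.235 = 315 N·m clockwise.
Block: 20.8 × 9.81 = 204 N down at 0.29 m → arm 0.29 m, τ = 204 × 0.29 = 59.16 N·m clockwise.
Sandbag: 10.7 × 9.81 = 105 N down at 1.54 m → arm 1.54 m, τ = 105 × 1.54 = 161.7 N·m clockwise.
Lamp: 5.48 × 9.81 = 53.76 N down at 2.41 m → arm 2.41 m, τ = 53.76 × 2.41 = 129.6 N·m clockwise.
Paint can: 3.55 × 9.81 = 34.83 N down at 0.585 m → arm 0.585 m, τ = 34.83 × 0.585 = 20.38 N·m clockwise.
Net load moment about support A = 685.8 N·m clockwise.
Reaction R at support B is upward at 2.47 m, arm 2.47 m → moment R × 2.47 counterclockwise.
Balancing moments: R × 2.47 = 685.8, giving R = 278 N.

R_B ≈ 278 N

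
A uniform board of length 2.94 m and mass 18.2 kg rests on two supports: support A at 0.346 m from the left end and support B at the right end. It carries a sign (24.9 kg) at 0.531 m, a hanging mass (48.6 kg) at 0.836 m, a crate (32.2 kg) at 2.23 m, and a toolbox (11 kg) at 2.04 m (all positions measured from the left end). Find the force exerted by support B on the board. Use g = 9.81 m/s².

R_B ≈ 485 N

Taking torques about support A:
Beam weight: 18.2 × 9.81 = 178.5 N down at 1.47 m → arm 1.124 m, τ = 178.5 × 1.124 = 200.6 N·m clockwise.
Sign: 24.9 × 9.81 = 244.3 N down at 0.531 m → arm 0.185 m, τ = 244.3 × 0.185 = 45.2 N·m clockwise.
Hanging mass: 48.6 × 9.81 = 476.8 N down at 0.836 m → arm 0.49 m, τ = 476.8 × 0.49 = 233.6 N·m clockwise.
Crate: 32.2 × 9.81 = 315.9 N down at 2.23 m → arm 1.884 m, τ = 315.9 × 1.884 = 595.2 N·m clockwise.
Toolbox: 11 × 9.81 = 107.9 N down at 2.04 m → arm 1.694 m, τ = 107.9 × 1.694 = 182.8 N·m clockwise.
Net load moment about support A = 1257 N·m clockwise.
Reaction R at support B is upward at 2.94 m, arm 2.594 m → moment R × 2.594 counterclockwise.
For rotational equilibrium, R × 2.594 = 1257, so R = 485 N.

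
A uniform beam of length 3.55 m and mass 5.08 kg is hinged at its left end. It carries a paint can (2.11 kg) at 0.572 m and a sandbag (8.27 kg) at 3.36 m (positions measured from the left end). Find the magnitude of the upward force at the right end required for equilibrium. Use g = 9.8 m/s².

F ≈ 105 N

Choose the left end as the axis so the unknown pivot reaction has zero arm there.
Beam weight: 5.08 × 9.8 = 49.78 N down at 1.775 m → arm 1.775 m, τ = 49.78 × 1.775 = 88.36 N·m clockwise.
Paint can: 2.11 × 9.8 = 20.68 N down at 0.572 m → arm 0.572 m, τ = 20.68 × 0.572 = 11.83 N·m clockwise.
Sandbag: 8.27 × 9.8 = 81.05 N down at 3.36 m → arm 3.36 m, τ = 81.05 × 3.36 = 272.3 N·m clockwise.
Net moment of the loads = 372.5 N·m clockwise.
The upward force F acts at the right end, arm 3.55 m, giving F × 3.55 counterclockwise.
Setting net torque to zero: F × 3.55 = 372.5 → F = 372.5 / 3.55 = 105 N.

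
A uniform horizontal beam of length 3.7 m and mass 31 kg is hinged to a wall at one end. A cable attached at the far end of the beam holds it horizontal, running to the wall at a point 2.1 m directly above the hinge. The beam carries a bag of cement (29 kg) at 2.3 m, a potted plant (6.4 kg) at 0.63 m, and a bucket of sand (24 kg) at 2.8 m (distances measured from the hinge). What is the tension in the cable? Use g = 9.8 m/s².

About the hinge:
Beam weight: 31 × 9.8 = 303.8 N down at 1.85 m → arm 1.85 m, τ = 303.8 × 1.85 = 562 N·m clockwise.
Bag of cement: 29 × 9.8 = 284.2 N down at 2.3 m → arm 2.3 m, τ = 284.2 × 2.3 = 653.7 N·m clockwise.
Potted plant: 6.4 × 9.8 = 62.72 N down at 0.63 m → arm 0.63 m, τ = 62.72 × 0.63 = 39.51 N·m clockwise.
Bucket of sand: 24 × 9.8 = 235.2 N down at 2.8 m → arm 2.8 m, τ = 235.2 × 2.8 = 658.6 N·m clockwise.
Total clockwise load moment = 1914 N·m.
The cable tension T acts at 3.7 m; only its component perpendicular to the beam, T sinθ, produces torque. sinθ = h/√(h²+d²) = 2.1/√(2.1²+3.7²) = 0.4936.
Setting net torque to zero: T × 3.7 × 0.4936 = 1914 → T = 1914 / 1.826 = 1050 N.

T ≈ 1050 N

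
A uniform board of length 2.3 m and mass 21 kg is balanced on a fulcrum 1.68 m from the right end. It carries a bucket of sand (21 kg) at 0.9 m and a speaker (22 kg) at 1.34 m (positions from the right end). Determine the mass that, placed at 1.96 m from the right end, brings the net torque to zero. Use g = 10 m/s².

Sum moments about the fulcrum (at 1.68 m from the right end) (the support reaction has zero arm there).
Beam weight: 21 × 10 = 210 N down at 1.15 m → arm 0.53 m, τ = 210 × 0.53 = 111.3 N·m clockwise.
Bucket of sand: 21 × 10 = 210 N down at 0.9 m → arm 0.78 m, τ = 210 × 0.78 = 163.8 N·m clockwise.
Speaker: 22 × 10 = 220 N down at 1.34 m → arm 0.34 m, τ = 220 × 0.34 = 74.8 N·m clockwise.
Net moment of known loads = 349.9 N·m clockwise.
An unknown mass m at 1.96 m has arm 0.28 m; its moment is m·g·0.28 counterclockwise.
Setting net torque to zero: m × 10 × 0.28 = 349.9 → m = 349.9 / (10 × 0.28) = 125 kg.

m ≈ 125 kg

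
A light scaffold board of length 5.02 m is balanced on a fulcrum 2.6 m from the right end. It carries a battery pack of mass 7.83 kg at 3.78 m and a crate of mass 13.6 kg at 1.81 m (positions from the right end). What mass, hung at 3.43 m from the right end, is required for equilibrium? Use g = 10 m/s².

m ≈ 1.81 kg

About the fulcrum (at 2.6 m from the right end):
Battery pack: 7.83 × 10 = 78.3 N down at 3.78 m → arm 1.18 m, τ = 78.3 × 1.18 = 92.39 N·m counterclockwise.
Crate: 13.6 × 10 = 136 N down at 1.81 m → arm 0.79 m, τ = 136 × 0.79 = 107.4 N·m clockwise.
Net moment of known loads = 15.01 N·m clockwise.
An unknown mass m at 3.43 m has arm 0.83 m; its moment is m·g·0.83 counterclockwise.
Setting net torque to zero: m × 10 × 0.83 = 15.01 → m = 15.01 / (10 × 0.83) = 1.81 kg.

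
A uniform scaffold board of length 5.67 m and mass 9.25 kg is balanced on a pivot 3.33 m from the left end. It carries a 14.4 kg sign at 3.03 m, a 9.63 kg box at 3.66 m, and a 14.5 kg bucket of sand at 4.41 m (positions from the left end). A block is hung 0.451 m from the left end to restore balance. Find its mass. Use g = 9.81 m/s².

Choose the pivot (at 3.33 m from the left end) as the axis so the support reaction has zero arm there.
Beam weight: 9.25 × 9.81 = 90.74 N down at 2.835 m → arm 0.495 m, τ = 90.74 × 0.495 = 44.92 N·m counterclockwise.
Sign: 14.4 × 9.81 = 141.3 N down at 3.03 m → arm 0.3 m, τ = 141.3 × 0.3 = 42.39 N·m counterclockwise.
Box: 9.63 × 9.81 = 94.47 N down at 3.66 m → arm 0.33 m, τ = 94.47 × 0.33 = 31.18 N·m clockwise.
Bucket of sand: 14.5 × 9.81 = 142.2 N down at 4.41 m → arm 1.08 m, τ = 142.2 × 1.08 = 153.6 N·m clockwise.
Net moment of known loads = 97.47 N·m clockwise.
An unknown mass m at 0.451 m has arm 2.879 m; its moment is m·g·2.879 counterclockwise.
Balancing moments: m × 9.81 × 2.879 = 97.47, giving m = 97.47 / (9.81 × 2.879) = 3.45 kg.

m ≈ 3.45 kg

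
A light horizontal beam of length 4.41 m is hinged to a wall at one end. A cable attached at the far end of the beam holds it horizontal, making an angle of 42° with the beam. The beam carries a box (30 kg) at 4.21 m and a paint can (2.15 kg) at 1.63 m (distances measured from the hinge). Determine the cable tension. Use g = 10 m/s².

T ≈ 440 N

Sum moments about the hinge (the unknown hinge reaction has zero arm there).
Box: 30 × 10 = 300 N down at 4.21 m → arm 4.21 m, τ = 300 × 4.21 = 1263 N·m clockwise.
Paint can: 2.15 × 10 = 21.5 N down at 1.63 m → arm 1.63 m, τ = 21.5 × 1.63 = 35.04 N·m clockwise.
Total clockwise load moment = 1298 N·m.
The cable tension T acts at 4.41 m; only its component perpendicular to the beam, T sinθ, produces torque. sin 42° = 0.6691.
For rotational equilibrium, T × 4.41 × 0.6691 = 1298, so T = 1298 / 2.951 = 440 N.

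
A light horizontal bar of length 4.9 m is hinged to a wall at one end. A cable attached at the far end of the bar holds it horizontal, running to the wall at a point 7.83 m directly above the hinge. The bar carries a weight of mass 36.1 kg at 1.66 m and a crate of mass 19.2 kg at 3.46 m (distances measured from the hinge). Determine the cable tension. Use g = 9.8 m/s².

Choose the hinge as the axis so the unknown hinge reaction has zero arm there.
Weight: 36.1 × 9.8 = 353.8 N down at 1.66 m → arm 1.66 m, τ = 353.8 × 1.66 = 587.3 N·m clockwise.
Crate: 19.2 × 9.8 = 188.2 N down at 3.46 m → arm 3.46 m, τ = 188.2 × 3.46 = 651.2 N·m clockwise.
Total clockwise load moment = 1238 N·m.
The cable tension T acts at 4.9 m; only its component perpendicular to the bar, T sinθ, produces torque. sinθ = h/√(h²+d²) = 7.83/√(7.83²+4.9²) = 0.8477.
Στ = 0 ⇒ T × 4.9 × 0.8477 = 1238 ⇒ T = 1238 / 4.154 = 298 N.

T ≈ 298 N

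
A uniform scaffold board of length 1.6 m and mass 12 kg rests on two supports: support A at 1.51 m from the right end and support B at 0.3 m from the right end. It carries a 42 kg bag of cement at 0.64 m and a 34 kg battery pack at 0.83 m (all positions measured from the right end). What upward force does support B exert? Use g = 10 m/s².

R_B ≈ 563 N

Take moments about support A.
Beam weight: 12 × 10 = 120 N down at 0.8 m → arm 0.71 m, τ = 120 × 0.71 = 85.2 N·m clockwise.
Bag of cement: 42 × 10 = 420 N down at 0.64 m → arm 0.87 m, τ = 420 × 0.87 = 365.4 N·m clockwise.
Battery pack: 34 × 10 = 340 N down at 0.83 m → arm 0.68 m, τ = 340 × 0.68 = 231.2 N·m clockwise.
Net load moment about support A = 681.8 N·m clockwise.
Reaction R at support B is upward at 0.3 m, arm 1.21 m → moment R × 1.21 counterclockwise.
For rotational equilibrium, R × 1.21 = 681.8, so R = 563 N.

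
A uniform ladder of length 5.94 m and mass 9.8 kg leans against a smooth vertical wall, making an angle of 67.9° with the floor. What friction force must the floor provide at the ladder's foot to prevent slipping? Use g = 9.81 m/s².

Sum moments about the foot of the ladder (the floor normal and friction both act there and drop out).
Ladder weight 9.8×9.81 = 96.14 N acts at 2.97 m along the ladder; its horizontal arm is 2.97·cos67.9° = 1.117 m → τ = 107.4 N·m clockwise.
Wall normal N acts horizontally at the top; its moment arm is the height L sinθ = 5.94·sin67.9° = 5.504 m, counterclockwise.
Στ = 0 ⇒ N × 5.504 = 107.4 ⇒ N = 19.5 N.
ΣFx = 0: friction at the foot balances the wall's push, so f = N_wall = 19.5 N.

f ≈ 19.5 N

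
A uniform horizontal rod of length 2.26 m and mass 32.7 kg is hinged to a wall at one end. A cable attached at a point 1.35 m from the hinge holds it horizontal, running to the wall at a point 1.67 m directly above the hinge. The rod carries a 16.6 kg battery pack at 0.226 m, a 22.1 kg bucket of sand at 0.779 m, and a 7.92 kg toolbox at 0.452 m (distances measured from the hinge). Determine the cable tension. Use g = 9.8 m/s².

T ≈ 574 N

Take moments about the hinge.
Beam weight: 32.7 × 9.8 = 320.5 N down at 1.13 m → arm 1.13 m, τ = 320.5 × 1.13 = 362.2 N·m clockwise.
Battery pack: 16.6 × 9.8 = 162.7 N down at 0.226 m → arm 0.226 m, τ = 162.7 × 0.226 = 36.77 N·m clockwise.
Bucket of sand: 22.1 × 9.8 = 216.6 N down at 0.779 m → arm 0.779 m, τ = 216.6 × 0.779 = 168.7 N·m clockwise.
Toolbox: 7.92 × 9.8 = 77.62 N down at 0.452 m → arm 0.452 m, τ = 77.62 × 0.452 = 35.08 N·m clockwise.
Total clockwise load moment = 602.8 N·m.
The cable tension T acts at 1.35 m; only its component perpendicular to the rod, T sinθ, produces torque. sinθ = h/√(h²+d²) = 1.67/√(1.67²+1.35²) = 0.7777.
For rotational equilibrium, T × 1.35 × 0.7777 = 602.8, so T = 602.8 / 1.05 = 574 N.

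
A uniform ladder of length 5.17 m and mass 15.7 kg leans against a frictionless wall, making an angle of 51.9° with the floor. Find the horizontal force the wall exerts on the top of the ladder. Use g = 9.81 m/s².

Sum moments about the foot of the ladder (the floor normal and friction both act there and drop out).
Ladder weight 15.7×9.81 = 154 N acts at 2.585 m along the ladder; its horizontal arm is 2.585·cos51.9° = 1.595 m → τ = 245.6 N·m clockwise.
Wall normal N acts horizontally at the top; its moment arm is the height L sinθ = 5.17·sin51.9° = 4.068 m, counterclockwise.
For rotational equilibrium, N × 4.068 = 245.6, so N = 60.4 N.

N_wall ≈ 60.4 N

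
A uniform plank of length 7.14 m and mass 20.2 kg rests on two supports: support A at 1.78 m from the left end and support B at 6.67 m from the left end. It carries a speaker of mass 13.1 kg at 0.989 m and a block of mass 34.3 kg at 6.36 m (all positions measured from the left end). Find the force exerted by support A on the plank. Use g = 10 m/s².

R_A ≈ 302 N

Take moments about support B.
Beam weight: 20.2 × 10 = 202 N down at 3.57 m → arm 3.1 m, τ = 202 × 3.1 = 626.2 N·m counterclockwise.
Speaker: 13.1 × 10 = 131 N down at 0.989 m → arm 5.681 m, τ = 131 × 5.681 = 744.2 N·m counterclockwise.
Block: 34.3 × 10 = 343 N down at 6.36 m → arm 0.31 m, τ = 343 × 0.31 = 106.3 N·m counterclockwise.
Net load moment about support B = 1477 N·m counterclockwise.
Reaction R at support A is upward at 1.78 m, arm 4.89 m → moment R × 4.89 clockwise.
For rotational equilibrium, R × 4.89 = 1477, so R = 302 N.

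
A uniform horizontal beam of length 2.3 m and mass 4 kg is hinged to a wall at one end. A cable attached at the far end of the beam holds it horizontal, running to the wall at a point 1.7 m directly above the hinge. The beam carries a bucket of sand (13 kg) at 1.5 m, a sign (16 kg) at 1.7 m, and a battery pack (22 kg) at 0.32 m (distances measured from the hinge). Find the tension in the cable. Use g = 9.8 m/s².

About the hinge:
Beam weight: 4 × 9.8 = 39.2 N down at 1.15 m → arm 1.15 m, τ = 39.2 × 1.15 = 45.08 N·m clockwise.
Bucket of sand: 13 × 9.8 = 127.4 N down at 1.5 m → arm 1.5 m, τ = 127.4 × 1.5 = 191.1 N·m clockwise.
Sign: 16 × 9.8 = 156.8 N down at 1.7 m → arm 1.7 m, τ = 156.8 × 1.7 = 266.6 N·m clockwise.
Battery pack: 22 × 9.8 = 215.6 N down at 0.32 m → arm 0.32 m, τ = 215.6 × 0.32 = 68.99 N·m clockwise.
Total clockwise load moment = 571.8 N·m.
The cable tension T acts at 2.3 m; only its component perpendicular to the beam, T sinθ, produces torque. sinθ = h/√(h²+d²) = 1.7/√(1.7²+2.3²) = 0.5944.
Στ = 0 ⇒ T × 2.3 × 0.5944 = 571.8 ⇒ T = 571.8 / 1.367 = 418 N.

T ≈ 418 N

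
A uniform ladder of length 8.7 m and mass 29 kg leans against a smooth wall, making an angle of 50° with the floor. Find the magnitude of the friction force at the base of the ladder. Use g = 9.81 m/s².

f ≈ 119 N

About the foot of the ladder:
Ladder weight 29×9.81 = 284.5 N acts at 4.35 m along the ladder; its horizontal arm is 4.35·cos50° = 2.796 m → τ = 795.5 N·m clockwise.
Wall normal N acts horizontally at the top; its moment arm is the height L sinθ = 8.7·sin50° = 6.665 m, counterclockwise.
Balancing moments: N × 6.665 = 795.5, giving N = 119 N.
ΣFx = 0: friction at the foot balances the wall's push, so f = N_wall = 119 N.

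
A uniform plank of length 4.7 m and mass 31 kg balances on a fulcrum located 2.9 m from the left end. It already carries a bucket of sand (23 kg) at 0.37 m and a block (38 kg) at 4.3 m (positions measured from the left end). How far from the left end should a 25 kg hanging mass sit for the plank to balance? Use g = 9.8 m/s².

Take moments about the fulcrum (at 2.9 m from the left end).
Beam weight: 31 × 9.8 = 303.8 N down at 2.35 m → arm 0.55 m, τ = 303.8 × 0.55 = 167.1 N·m counterclockwise.
Bucket of sand: 23 × 9.8 = 225.4 N down at 0.37 m → arm 2.53 m, τ = 225.4 × 2.53 = 570.3 N·m counterclockwise.
Block: 38 × 9.8 = 372.4 N down at 4.3 m → arm 1.4 m, τ = 372.4 × 1.4 = 521.4 N·m clockwise.
Net moment of existing loads = 216 N·m counterclockwise.
The hanging mass weighs 25 × 9.8 = 245 N and must supply an equal clockwise moment, so its lever arm about the fulcrum is 216 / 245 = 0.882 m.
That puts it at 2.9 + 0.882 = 3.78 m from the left end.

x ≈ 3.78 m from the left end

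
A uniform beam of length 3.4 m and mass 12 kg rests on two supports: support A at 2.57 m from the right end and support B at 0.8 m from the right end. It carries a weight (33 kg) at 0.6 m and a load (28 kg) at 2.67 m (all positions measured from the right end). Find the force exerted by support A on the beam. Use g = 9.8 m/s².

Take moments about support B.
Beam weight: 12 × 9.8 = 117.6 N down at 1.7 m → arm 0.9 m, τ = 117.6 × 0.9 = 105.8 N·m counterclockwise.
Weight: 33 × 9.8 = 323.4 N down at 0.6 m → arm 0.2 m, τ = 323.4 × 0.2 = 64.68 N·m clockwise.
Load: 28 × 9.8 = 274.4 N down at 2.67 m → arm 1.87 m, τ = 274.4 × 1.87 = 513.1 N·m counterclockwise.
Net load moment about support B = 554.2 N·m counterclockwise.
Reaction R at support A is upward at 2.57 m, arm 1.77 m → moment R × 1.77 clockwise.
Setting net torque to zero: R × 1.77 = 554.2 → R = 313 N.

R_A ≈ 313 N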